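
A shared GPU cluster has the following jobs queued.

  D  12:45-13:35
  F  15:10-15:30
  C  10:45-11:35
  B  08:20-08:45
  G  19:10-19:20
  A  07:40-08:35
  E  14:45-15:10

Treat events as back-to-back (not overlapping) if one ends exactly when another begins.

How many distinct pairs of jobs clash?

1

Two intervals overlap when each starts before the other ends.
Sorted by start: A, B, C, D, E, F, G.
B starts before A ends → A and B overlap.
C starts after A ends — done with A.
C starts after B ends — done with B.
D starts after C ends — done with C.
E starts after D ends — done with D.
F starts exactly when E ends (back-to-back, no overlap) — done with E.
G starts after F ends.
Overlapping pairs: A & B — 1 in total.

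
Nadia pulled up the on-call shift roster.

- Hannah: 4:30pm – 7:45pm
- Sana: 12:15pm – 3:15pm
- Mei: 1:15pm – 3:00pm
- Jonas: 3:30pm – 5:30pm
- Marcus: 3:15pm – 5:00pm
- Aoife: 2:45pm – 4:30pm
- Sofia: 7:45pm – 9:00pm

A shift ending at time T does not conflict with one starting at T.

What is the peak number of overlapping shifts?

3

Walk through starts and ends in time order (an end at T is processed before a start at T):
12:15pm start Sana → 1
1:15pm start Mei → 2
2:45pm start Aoife → 3
3:00pm end Mei → 2
3:15pm end Sana → 1
3:15pm start Marcus → 2
3:30pm start Jonas → 3
4:30pm end Aoife → 2
4:30pm start Hannah → 3
5:00pm end Marcus → 2
5:30pm end Jonas → 1
7:45pm end Hannah → 0
7:45pm start Sofia → 1
9:00pm end Sofia → 0
Peak is 3, at 2:45pm (Aoife, Mei, Sana).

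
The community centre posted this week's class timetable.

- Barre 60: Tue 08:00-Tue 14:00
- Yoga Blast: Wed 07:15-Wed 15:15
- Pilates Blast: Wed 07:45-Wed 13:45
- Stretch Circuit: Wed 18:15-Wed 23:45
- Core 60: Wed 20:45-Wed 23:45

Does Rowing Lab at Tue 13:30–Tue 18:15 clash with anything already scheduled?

Barre 60: starts Tue 08:00 before Rowing Lab ends Tue 18:15, and ends Tue 14:00 after Rowing Lab starts Tue 13:30 → overlap.
Yoga Blast: starts Wed 07:15 at or after Rowing Lab ends Tue 18:15 → clear.
Pilates Blast: starts Wed 07:45 at or after Rowing Lab ends Tue 18:15 → clear.
Stretch Circuit: starts Wed 18:15 at or after Rowing Lab ends Tue 18:15 → clear.
Core 60: starts Wed 20:45 at or after Rowing Lab ends Tue 18:15 → clear.
Rowing Lab overlaps Barre 60.

Yes — it overlaps Barre 60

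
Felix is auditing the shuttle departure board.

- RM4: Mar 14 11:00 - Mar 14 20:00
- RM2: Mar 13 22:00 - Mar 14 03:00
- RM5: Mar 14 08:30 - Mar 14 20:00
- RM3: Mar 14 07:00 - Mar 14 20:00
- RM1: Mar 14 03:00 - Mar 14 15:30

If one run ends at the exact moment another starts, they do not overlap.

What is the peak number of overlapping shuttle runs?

4

Walk through starts and ends in time order (an end at T is processed before a start at T):
Mar 13 22:00 start RM2 → 1
Mar 14 03:00 end RM2 → 0
Mar 14 03:00 start RM1 → 1
Mar 14 07:00 start RM3 → 2
Mar 14 08:30 start RM5 → 3
Mar 14 11:00 start RM4 → 4
Mar 14 15:30 end RM1 → 3
Mar 14 20:00 end RM3 → 2
Mar 14 20:00 end RM4 → 1
Mar 14 20:00 end RM5 → 0
Peak is 4, at Mar 14 11:00 (RM1, RM3, RM4, RM5).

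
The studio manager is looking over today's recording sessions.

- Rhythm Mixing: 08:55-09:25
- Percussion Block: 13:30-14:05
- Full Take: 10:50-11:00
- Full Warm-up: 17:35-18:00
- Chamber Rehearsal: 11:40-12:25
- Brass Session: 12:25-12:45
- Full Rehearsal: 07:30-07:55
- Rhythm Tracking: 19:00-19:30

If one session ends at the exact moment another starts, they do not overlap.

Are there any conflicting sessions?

No

Sorted by start: Full Rehearsal, Rhythm Mixing, Full Take, Chamber Rehearsal, Brass Session, Percussion Block, Full Warm-up, Rhythm Tracking.
Rhythm Mixing starts after Full Rehearsal ends, so Full Rehearsal has no further overlaps.
Full Take starts after Rhythm Mixing ends, so Rhythm Mixing has no further overlaps.
Chamber Rehearsal starts after Full Take ends, so Full Take has no further overlaps.
Brass Session starts exactly when Chamber Rehearsal ends (back-to-back, no overlap), so Chamber Rehearsal has no further overlaps.
Percussion Block starts after Brass Session ends, so Brass Session has no further overlaps.
Full Warm-up starts after Percussion Block ends, so Percussion Block has no further overlaps.
Rhythm Tracking starts after Full Warm-up ends.
Every pair is clear; the schedule has no overlaps.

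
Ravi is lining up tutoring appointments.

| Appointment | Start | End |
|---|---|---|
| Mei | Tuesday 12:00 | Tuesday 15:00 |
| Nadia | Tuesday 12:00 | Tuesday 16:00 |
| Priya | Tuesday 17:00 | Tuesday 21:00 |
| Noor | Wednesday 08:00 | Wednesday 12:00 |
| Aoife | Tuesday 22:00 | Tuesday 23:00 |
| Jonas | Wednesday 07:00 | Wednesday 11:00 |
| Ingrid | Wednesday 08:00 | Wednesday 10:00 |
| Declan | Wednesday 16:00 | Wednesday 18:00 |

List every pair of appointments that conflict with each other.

Two intervals overlap when each starts before the other ends.
Sorted by start: Mei, Nadia, Priya, Aoife, Jonas, Noor, Ingrid, Declan.
Nadia starts before Mei ends → Mei and Nadia overlap.
Priya starts after Mei ends — done with Mei.
Priya starts after Nadia ends — done with Nadia.
Aoife starts after Priya ends — done with Priya.
Jonas starts after Aoife ends — done with Aoife.
Noor starts before Jonas ends → Jonas and Noor overlap.
Ingrid starts before Jonas ends → Jonas and Ingrid overlap.
Declan starts after Jonas ends.
Ingrid starts before Noor ends → Noor and Ingrid overlap.
Declan starts after Noor ends.
Declan starts after Ingrid ends.

Ingrid & Jonas, Ingrid & Noor, Jonas & Noor, Mei & Nadia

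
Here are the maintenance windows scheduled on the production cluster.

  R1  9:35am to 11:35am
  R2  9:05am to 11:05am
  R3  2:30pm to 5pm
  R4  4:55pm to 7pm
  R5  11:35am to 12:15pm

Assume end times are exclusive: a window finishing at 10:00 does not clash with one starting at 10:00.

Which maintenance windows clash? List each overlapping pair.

R1 & R2, R3 & R4

Sorted by start: R2, R1, R5, R3, R4.
R1 starts before R2 ends → R2 and R1 overlap.
R5 starts after R2 ends; R2 is clear from here.
R5 starts exactly when R1 ends (back-to-back, no overlap); R1 is clear from here.
R3 starts after R5 ends; R5 is clear from here.
R4 starts before R3 ends → R3 and R4 overlap.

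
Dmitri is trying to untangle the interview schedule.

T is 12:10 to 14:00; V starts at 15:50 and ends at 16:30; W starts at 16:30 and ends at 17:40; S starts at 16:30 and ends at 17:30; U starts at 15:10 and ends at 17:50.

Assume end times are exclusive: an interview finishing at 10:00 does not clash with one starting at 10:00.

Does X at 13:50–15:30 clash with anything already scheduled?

Yes — it overlaps T, U

T: starts 12:10 before X ends 15:30, and ends 14:00 after X starts 13:50 → overlap.
U: starts 15:10 before X ends 15:30, and ends 17:50 after X starts 13:50 → overlap.
V: starts 15:50 at or after X ends 15:30 → clear.
S: starts 16:30 at or after X ends 15:30 → clear.
W: starts 16:30 at or after X ends 15:30 → clear.
X overlaps T, U.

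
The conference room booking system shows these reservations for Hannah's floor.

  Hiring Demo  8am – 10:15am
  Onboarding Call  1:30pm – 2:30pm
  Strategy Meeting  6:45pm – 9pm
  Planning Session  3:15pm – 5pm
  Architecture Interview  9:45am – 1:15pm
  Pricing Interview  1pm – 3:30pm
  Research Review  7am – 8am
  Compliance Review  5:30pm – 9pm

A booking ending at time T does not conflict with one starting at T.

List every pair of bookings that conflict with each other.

Architecture Interview & Hiring Demo, Architecture Interview & Pricing Interview, Compliance Review & Strategy Meeting, Onboarding Call & Pricing Interview, Planning Session & Pricing Interview

Sorted by start: Research Review, Hiring Demo, Architecture Interview, Pricing Interview, Onboarding Call, Planning Session, Compliance Review, Strategy Meeting.
Hiring Demo starts exactly when Research Review ends (back-to-back, no overlap) — done with Research Review.
Architecture Interview starts before Hiring Demo ends → Hiring Demo and Architecture Interview overlap.
Pricing Interview starts after Hiring Demo ends — done with Hiring Demo.
Pricing Interview starts before Architecture Interview ends → Architecture Interview and Pricing Interview overlap.
Onboarding Call starts after Architecture Interview ends — done with Architecture Interview.
Onboarding Call starts before Pricing Interview ends → Pricing Interview and Onboarding Call overlap.
Planning Session starts before Pricing Interview ends → Pricing Interview and Planning Session overlap.
Compliance Review starts after Pricing Interview ends — done with Pricing Interview.
Planning Session starts after Onboarding Call ends — done with Onboarding Call.
Compliance Review starts after Planning Session ends — done with Planning Session.
Strategy Meeting starts before Compliance Review ends → Compliance Review and Strategy Meeting overlap.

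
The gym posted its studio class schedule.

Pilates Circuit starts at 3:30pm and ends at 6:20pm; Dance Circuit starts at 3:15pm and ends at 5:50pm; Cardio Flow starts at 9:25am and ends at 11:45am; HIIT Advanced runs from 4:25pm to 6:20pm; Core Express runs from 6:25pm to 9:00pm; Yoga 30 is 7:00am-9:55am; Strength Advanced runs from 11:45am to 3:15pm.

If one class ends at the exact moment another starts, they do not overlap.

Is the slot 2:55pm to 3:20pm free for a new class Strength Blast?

No — it overlaps Dance Circuit, Strength Advanced

Yoga 30: ends 9:55am at or before Strength Blast starts 2:55pm → clear.
Cardio Flow: ends 11:45am at or before Strength Blast starts 2:55pm → clear.
Strength Advanced: starts 11:45am before Strength Blast ends 3:20pm, and ends 3:15pm after Strength Blast starts 2:55pm → overlap.
Dance Circuit: starts 3:15pm before Strength Blast ends 3:20pm, and ends 5:50pm after Strength Blast starts 2:55pm → overlap.
Pilates Circuit: starts 3:30pm at or after Strength Blast ends 3:20pm → clear.
HIIT Advanced: starts 4:25pm at or after Strength Blast ends 3:20pm → clear.
Core Express: starts 6:25pm at or after Strength Blast ends 3:20pm → clear.
Strength Blast overlaps Strength Advanced, Dance Circuit.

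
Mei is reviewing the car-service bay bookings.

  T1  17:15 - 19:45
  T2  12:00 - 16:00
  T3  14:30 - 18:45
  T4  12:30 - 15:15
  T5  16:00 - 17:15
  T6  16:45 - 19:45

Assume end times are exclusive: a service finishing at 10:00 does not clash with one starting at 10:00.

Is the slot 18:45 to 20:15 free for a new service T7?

No — it overlaps T1, T6

T2: ends 16:00 at or before T7 starts 18:45 → clear.
T4: ends 15:15 at or before T7 starts 18:45 → clear.
T3: ends 18:45 at or before T7 starts 18:45 → clear.
T5: ends 17:15 at or before T7 starts 18:45 → clear.
T6: starts 16:45 before T7 ends 20:15, and ends 19:45 after T7 starts 18:45 → overlap.
T1: starts 17:15 before T7 ends 20:15, and ends 19:45 after T7 starts 18:45 → overlap.
T7 overlaps T1, T6.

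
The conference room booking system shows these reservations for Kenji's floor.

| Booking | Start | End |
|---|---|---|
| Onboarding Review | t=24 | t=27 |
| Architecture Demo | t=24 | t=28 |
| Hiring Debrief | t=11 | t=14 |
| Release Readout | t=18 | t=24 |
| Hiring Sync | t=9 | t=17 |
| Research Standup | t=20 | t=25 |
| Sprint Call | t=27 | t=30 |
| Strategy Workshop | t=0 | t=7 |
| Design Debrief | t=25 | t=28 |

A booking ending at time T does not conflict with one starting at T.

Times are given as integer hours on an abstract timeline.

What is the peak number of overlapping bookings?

3

Sweep the timeline, counting +1 at each start and −1 at each end (ends before starts at a tie):
t=0 start Strategy Workshop → 1
t=7 end Strategy Workshop → 0
t=9 start Hiring Sync → 1
t=11 start Hiring Debrief → 2
t=14 end Hiring Debrief → 1
t=17 end Hiring Sync → 0
t=18 start Release Readout → 1
t=20 start Research Standup → 2
t=24 end Release Readout → 1
t=24 start Architecture Demo → 2
t=24 start Onboarding Review → 3
t=25 end Research Standup → 2
t=25 start Design Debrief → 3
t=27 end Onboarding Review → 2
t=27 start Sprint Call → 3
t=28 end Architecture Demo → 2
t=28 end Design Debrief → 1
t=30 end Sprint Call → 0
Peak is 3, at t=24 (Architecture Demo, Onboarding Review, Research Standup).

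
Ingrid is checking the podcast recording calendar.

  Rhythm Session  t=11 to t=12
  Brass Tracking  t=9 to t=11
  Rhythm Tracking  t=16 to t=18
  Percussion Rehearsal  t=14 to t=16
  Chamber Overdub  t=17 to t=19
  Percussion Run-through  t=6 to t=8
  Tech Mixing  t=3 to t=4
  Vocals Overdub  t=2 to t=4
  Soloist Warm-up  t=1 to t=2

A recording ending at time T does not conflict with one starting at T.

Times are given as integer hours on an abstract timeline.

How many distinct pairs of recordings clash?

2

Check each pair: they overlap iff neither finishes before the other starts.
Sorted by start: Soloist Warm-up, Vocals Overdub, Tech Mixing, Percussion Run-through, Brass Tracking, Rhythm Session, Percussion Rehearsal, Rhythm Tracking, Chamber Overdub.
Vocals Overdub starts exactly when Soloist Warm-up ends (back-to-back, no overlap) — done with Soloist Warm-up.
Tech Mixing starts before Vocals Overdub ends → Vocals Overdub and Tech Mixing overlap.
Percussion Run-through starts after Vocals Overdub ends — done with Vocals Overdub.
Percussion Run-through starts after Tech Mixing ends — done with Tech Mixing.
Brass Tracking starts after Percussion Run-through ends — done with Percussion Run-through.
Rhythm Session starts exactly when Brass Tracking ends (back-to-back, no overlap) — done with Brass Tracking.
Percussion Rehearsal starts after Rhythm Session ends — done with Rhythm Session.
Rhythm Tracking starts exactly when Percussion Rehearsal ends (back-to-back, no overlap) — done with Percussion Rehearsal.
Chamber Overdub starts before Rhythm Tracking ends → Rhythm Tracking and Chamber Overdub overlap.
Overlapping pairs: Chamber Overdub & Rhythm Tracking, Tech Mixing & Vocals Overdub — 2 in total.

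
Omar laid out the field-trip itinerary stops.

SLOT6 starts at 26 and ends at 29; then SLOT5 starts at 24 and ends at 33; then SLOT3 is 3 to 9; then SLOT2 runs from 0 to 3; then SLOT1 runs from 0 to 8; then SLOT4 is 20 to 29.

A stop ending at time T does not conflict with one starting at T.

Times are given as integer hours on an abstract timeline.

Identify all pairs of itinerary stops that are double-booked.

Check each pair: they overlap iff neither finishes before the other starts.
Sorted by start: SLOT1, SLOT2, SLOT3, SLOT4, SLOT5, SLOT6.
SLOT2 starts before SLOT1 ends → SLOT1 and SLOT2 overlap.
SLOT3 starts before SLOT1 ends → SLOT1 and SLOT3 overlap.
SLOT4 starts after SLOT1 ends, so SLOT1 has no further overlaps.
SLOT3 starts exactly when SLOT2 ends (back-to-back, no overlap), so SLOT2 has no further overlaps.
SLOT4 starts after SLOT3 ends, so SLOT3 has no further overlaps.
SLOT5 starts before SLOT4 ends → SLOT4 and SLOT5 overlap.
SLOT6 starts before SLOT4 ends → SLOT4 and SLOT6 overlap.
SLOT6 starts before SLOT5 ends → SLOT5 and SLOT6 overlap.

SLOT1 & SLOT2, SLOT1 & SLOT3, SLOT4 & SLOT5, SLOT4 & SLOT6, SLOT5 & SLOT6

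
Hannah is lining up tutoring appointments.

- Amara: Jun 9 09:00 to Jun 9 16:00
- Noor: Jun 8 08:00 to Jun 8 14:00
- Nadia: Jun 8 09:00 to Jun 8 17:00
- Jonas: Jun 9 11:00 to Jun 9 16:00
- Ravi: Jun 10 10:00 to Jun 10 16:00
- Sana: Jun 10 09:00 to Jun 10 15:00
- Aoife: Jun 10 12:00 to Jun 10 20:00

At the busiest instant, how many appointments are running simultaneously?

Walk through starts and ends in time order (an end at T is processed before a start at T):
Jun 8 08:00 start Noor → 1
Jun 8 09:00 start Nadia → 2
Jun 8 14:00 end Noor → 1
Jun 8 17:00 end Nadia → 0
Jun 9 09:00 start Amara → 1
Jun 9 11:00 start Jonas → 2
Jun 9 16:00 end Amara → 1
Jun 9 16:00 end Jonas → 0
Jun 10 09:00 start Sana → 1
Jun 10 10:00 start Ravi → 2
Jun 10 12:00 start Aoife → 3
Jun 10 15:00 end Sana → 2
Jun 10 16:00 end Ravi → 1
Jun 10 20:00 end Aoife → 0
Peak is 3, at Jun 10 12:00 (Aoife, Ravi, Sana).

3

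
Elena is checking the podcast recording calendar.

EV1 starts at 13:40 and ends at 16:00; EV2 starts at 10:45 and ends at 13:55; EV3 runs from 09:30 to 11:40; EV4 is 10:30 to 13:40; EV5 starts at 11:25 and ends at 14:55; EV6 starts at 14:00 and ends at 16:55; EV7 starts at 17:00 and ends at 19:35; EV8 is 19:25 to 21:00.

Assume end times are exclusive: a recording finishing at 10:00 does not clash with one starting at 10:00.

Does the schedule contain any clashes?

Yes

Two intervals overlap when each starts before the other ends.
Sorted by start: EV3, EV4, EV2, EV5, EV1, EV6, EV7, EV8.
EV4 starts before EV3 ends → EV3 and EV4 overlap.
That's a conflict, so the schedule is not conflict-free.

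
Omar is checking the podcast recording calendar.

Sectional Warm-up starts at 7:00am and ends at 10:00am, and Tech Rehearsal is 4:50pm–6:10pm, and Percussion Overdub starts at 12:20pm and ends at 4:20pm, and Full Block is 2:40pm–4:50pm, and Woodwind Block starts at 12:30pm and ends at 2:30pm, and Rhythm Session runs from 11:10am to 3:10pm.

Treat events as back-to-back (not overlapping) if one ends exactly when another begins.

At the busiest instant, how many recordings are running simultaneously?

3

Walk through starts and ends in time order (an end at T is processed before a start at T):
7:00am start Sectional Warm-up → 1
10:00am end Sectional Warm-up → 0
11:10am start Rhythm Session → 1
12:20pm start Percussion Overdub → 2
12:30pm start Woodwind Block → 3
2:30pm end Woodwind Block → 2
2:40pm start Full Block → 3
3:10pm end Rhythm Session → 2
4:20pm end Percussion Overdub → 1
4:50pm end Full Block → 0
4:50pm start Tech Rehearsal → 1
6:10pm end Tech Rehearsal → 0
Peak is 3, at 12:30pm (Percussion Overdub, Rhythm Session, Woodwind Block).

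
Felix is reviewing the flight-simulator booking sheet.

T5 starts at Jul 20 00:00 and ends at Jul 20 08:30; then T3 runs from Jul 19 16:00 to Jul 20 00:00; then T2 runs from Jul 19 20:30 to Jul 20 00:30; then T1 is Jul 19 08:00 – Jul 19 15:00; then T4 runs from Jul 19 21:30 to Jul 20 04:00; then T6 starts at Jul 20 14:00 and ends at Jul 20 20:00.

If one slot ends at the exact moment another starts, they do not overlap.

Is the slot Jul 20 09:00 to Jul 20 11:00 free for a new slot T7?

T1: ends Jul 19 15:00 at or before T7 starts Jul 20 09:00 → clear.
T3: ends Jul 20 00:00 at or before T7 starts Jul 20 09:00 → clear.
T2: ends Jul 20 00:30 at or before T7 starts Jul 20 09:00 → clear.
T4: ends Jul 20 04:00 at or before T7 starts Jul 20 09:00 → clear.
T5: ends Jul 20 08:30 at or before T7 starts Jul 20 09:00 → clear.
T6: starts Jul 20 14:00 at or after T7 ends Jul 20 11:00 → clear.

Yes — the slot is free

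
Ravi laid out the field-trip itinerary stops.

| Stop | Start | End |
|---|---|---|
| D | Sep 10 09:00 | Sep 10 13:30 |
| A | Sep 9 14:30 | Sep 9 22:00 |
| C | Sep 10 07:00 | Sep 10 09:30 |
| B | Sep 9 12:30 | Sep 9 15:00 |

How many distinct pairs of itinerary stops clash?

2

Sorted by start: B, A, C, D.
A starts before B ends → B and A overlap.
C starts after B ends, so B has no further overlaps.
C starts after A ends, so A has no further overlaps.
D starts before C ends → C and D overlap.
Overlapping pairs: A & B, C & D — 2 in total.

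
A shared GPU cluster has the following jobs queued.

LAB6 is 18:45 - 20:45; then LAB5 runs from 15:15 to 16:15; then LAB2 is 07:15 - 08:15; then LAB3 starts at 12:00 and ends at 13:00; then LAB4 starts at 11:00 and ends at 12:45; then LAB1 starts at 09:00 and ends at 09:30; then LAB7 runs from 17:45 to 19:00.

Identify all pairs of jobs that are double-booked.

LAB3 & LAB4, LAB6 & LAB7

Check each pair: they overlap iff neither finishes before the other starts.
Sorted by start: LAB2, LAB1, LAB4, LAB3, LAB5, LAB7, LAB6.
LAB1 starts after LAB2 ends; LAB2 is clear from here.
LAB4 starts after LAB1 ends; LAB1 is clear from here.
LAB3 starts before LAB4 ends → LAB4 and LAB3 overlap.
LAB5 starts after LAB4 ends; LAB4 is clear from here.
LAB5 starts after LAB3 ends; LAB3 is clear from here.
LAB7 starts after LAB5 ends; LAB5 is clear from here.
LAB6 starts before LAB7 ends → LAB7 and LAB6 overlap.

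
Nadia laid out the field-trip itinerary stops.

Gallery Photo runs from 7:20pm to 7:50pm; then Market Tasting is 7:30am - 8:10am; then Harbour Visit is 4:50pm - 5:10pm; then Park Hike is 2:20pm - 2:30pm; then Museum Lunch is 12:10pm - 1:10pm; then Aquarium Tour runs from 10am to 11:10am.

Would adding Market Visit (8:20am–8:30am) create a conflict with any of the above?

Market Tasting: ends 8:10am at or before Market Visit starts 8:20am → clear.
Aquarium Tour: starts 10am at or after Market Visit ends 8:30am → clear.
Museum Lunch: starts 12:10pm at or after Market Visit ends 8:30am → clear.
Park Hike: starts 2:20pm at or after Market Visit ends 8:30am → clear.
Harbour Visit: starts 4:50pm at or after Market Visit ends 8:30am → clear.
Gallery Photo: starts 7:20pm at or after Market Visit ends 8:30am → clear.

No — it doesn't clash with anything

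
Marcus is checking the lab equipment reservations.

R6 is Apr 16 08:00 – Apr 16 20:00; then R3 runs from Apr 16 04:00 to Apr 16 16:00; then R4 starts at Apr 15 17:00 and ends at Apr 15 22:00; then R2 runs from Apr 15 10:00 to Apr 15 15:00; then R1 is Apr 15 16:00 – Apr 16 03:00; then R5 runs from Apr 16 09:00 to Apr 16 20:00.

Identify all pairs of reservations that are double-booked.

R1 & R4, R3 & R5, R3 & R6, R5 & R6

Check each pair: they overlap iff neither finishes before the other starts.
Sorted by start: R2, R1, R4, R3, R6, R5.
R1 starts after R2 ends, so nothing later overlaps R2 either.
R4 starts before R1 ends → R1 and R4 overlap.
R3 starts after R1 ends, so nothing later overlaps R1 either.
R3 starts after R4 ends, so nothing later overlaps R4 either.
R6 starts before R3 ends → R3 and R6 overlap.
R5 starts before R3 ends → R3 and R5 overlap.
R5 starts before R6 ends → R6 and R5 overlap.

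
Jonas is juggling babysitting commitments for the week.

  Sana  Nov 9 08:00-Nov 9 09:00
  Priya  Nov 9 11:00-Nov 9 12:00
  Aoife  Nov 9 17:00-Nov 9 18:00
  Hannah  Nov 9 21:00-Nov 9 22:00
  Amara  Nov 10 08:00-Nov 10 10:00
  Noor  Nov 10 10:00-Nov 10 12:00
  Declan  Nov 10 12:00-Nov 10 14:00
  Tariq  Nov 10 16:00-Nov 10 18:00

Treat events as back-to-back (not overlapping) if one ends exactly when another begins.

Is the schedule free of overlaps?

Check each pair: they overlap iff neither finishes before the other starts.
Sorted by start: Sana, Priya, Aoife, Hannah, Amara, Noor, Declan, Tariq.
Priya starts after Sana ends — done with Sana.
Aoife starts after Priya ends — done with Priya.
Hannah starts after Aoife ends — done with Aoife.
Amara starts after Hannah ends — done with Hannah.
Noor starts exactly when Amara ends (back-to-back, no overlap) — done with Amara.
Declan starts exactly when Noor ends (back-to-back, no overlap) — done with Noor.
Tariq starts after Declan ends.
Every pair is clear; the schedule has no overlaps.

Yes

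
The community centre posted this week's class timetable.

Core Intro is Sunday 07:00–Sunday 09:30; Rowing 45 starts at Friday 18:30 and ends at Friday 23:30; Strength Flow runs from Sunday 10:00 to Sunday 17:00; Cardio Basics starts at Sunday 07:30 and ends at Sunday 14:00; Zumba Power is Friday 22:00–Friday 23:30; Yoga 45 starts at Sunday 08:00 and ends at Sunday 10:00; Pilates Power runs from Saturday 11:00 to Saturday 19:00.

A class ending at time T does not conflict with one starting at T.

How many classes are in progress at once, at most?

Walk through starts and ends in time order (an end at T is processed before a start at T):
Friday 18:30 start Rowing 45 → 1
Friday 22:00 start Zumba Power → 2
Friday 23:30 end Rowing 45 → 1
Friday 23:30 end Zumba Power → 0
Saturday 11:00 start Pilates Power → 1
Saturday 19:00 end Pilates Power → 0
Sunday 07:00 start Core Intro → 1
Sunday 07:30 start Cardio Basics → 2
Sunday 08:00 start Yoga 45 → 3
Sunday 09:30 end Core Intro → 2
Sunday 10:00 end Yoga 45 → 1
Sunday 10:00 start Strength Flow → 2
Sunday 14:00 end Cardio Basics → 1
Sunday 17:00 end Strength Flow → 0
Peak is 3, at Sunday 08:00 (Cardio Basics, Core Intro, Yoga 45).

3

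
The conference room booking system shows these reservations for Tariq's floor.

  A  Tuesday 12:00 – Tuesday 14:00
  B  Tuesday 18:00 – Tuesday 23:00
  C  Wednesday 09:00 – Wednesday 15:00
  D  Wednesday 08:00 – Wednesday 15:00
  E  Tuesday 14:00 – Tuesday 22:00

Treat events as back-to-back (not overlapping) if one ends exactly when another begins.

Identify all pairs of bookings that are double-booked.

B & E, C & D

Two intervals overlap when each starts before the other ends.
Sorted by start: A, E, B, D, C.
E starts exactly when A ends (back-to-back, no overlap) — done with A.
B starts before E ends → E and B overlap.
D starts after E ends — done with E.
D starts after B ends — done with B.
C starts before D ends → D and C overlap.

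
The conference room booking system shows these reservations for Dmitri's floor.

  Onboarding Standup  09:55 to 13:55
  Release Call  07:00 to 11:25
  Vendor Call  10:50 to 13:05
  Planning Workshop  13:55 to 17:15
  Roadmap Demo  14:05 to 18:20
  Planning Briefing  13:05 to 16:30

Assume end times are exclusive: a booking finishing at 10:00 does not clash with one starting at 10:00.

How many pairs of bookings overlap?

Sorted by start: Release Call, Onboarding Standup, Vendor Call, Planning Briefing, Planning Workshop, Roadmap Demo.
Onboarding Standup starts before Release Call ends → Release Call and Onboarding Standup overlap.
Vendor Call starts before Release Call ends → Release Call and Vendor Call overlap.
Planning Briefing starts after Release Call ends — done with Release Call.
Vendor Call starts before Onboarding Standup ends → Onboarding Standup and Vendor Call overlap.
Planning Briefing starts before Onboarding Standup ends → Onboarding Standup and Planning Briefing overlap.
Planning Workshop starts exactly when Onboarding Standup ends (back-to-back, no overlap) — done with Onboarding Standup.
Planning Briefing starts exactly when Vendor Call ends (back-to-back, no overlap) — done with Vendor Call.
Planning Workshop starts before Planning Briefing ends → Planning Briefing and Planning Workshop overlap.
Roadmap Demo starts before Planning Briefing ends → Planning Briefing and Roadmap Demo overlap.
Roadmap Demo starts before Planning Workshop ends → Planning Workshop and Roadmap Demo overlap.
Overlapping pairs: Onboarding Standup & Planning Briefing, Onboarding Standup & Release Call, Onboarding Standup & Vendor Call, Planning Briefing & Planning Workshop, Planning Briefing & Roadmap Demo, Planning Workshop & Roadmap Demo, Release Call & Vendor Call — 7 in total.

7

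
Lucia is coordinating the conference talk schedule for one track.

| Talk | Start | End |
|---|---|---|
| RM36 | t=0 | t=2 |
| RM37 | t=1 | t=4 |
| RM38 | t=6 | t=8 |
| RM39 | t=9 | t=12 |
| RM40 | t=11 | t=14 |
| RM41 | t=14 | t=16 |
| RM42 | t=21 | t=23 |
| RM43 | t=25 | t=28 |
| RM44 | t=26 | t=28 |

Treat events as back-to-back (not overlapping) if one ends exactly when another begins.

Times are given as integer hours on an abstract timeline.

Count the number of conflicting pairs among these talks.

3

Check each pair: they overlap iff neither finishes before the other starts.
Sorted by start: RM36, RM37, RM38, RM39, RM40, RM41, RM42, RM43, RM44.
RM37 starts before RM36 ends → RM36 and RM37 overlap.
RM38 starts after RM36 ends; RM36 is clear from here.
RM38 starts after RM37 ends; RM37 is clear from here.
RM39 starts after RM38 ends; RM38 is clear from here.
RM40 starts before RM39 ends → RM39 and RM40 overlap.
RM41 starts after RM39 ends; RM39 is clear from here.
RM41 starts exactly when RM40 ends (back-to-back, no overlap); RM40 is clear from here.
RM42 starts after RM41 ends; RM41 is clear from here.
RM43 starts after RM42 ends; RM42 is clear from here.
RM44 starts before RM43 ends → RM43 and RM44 overlap.
Overlapping pairs: RM36 & RM37, RM39 & RM40, RM43 & RM44 — 3 in total.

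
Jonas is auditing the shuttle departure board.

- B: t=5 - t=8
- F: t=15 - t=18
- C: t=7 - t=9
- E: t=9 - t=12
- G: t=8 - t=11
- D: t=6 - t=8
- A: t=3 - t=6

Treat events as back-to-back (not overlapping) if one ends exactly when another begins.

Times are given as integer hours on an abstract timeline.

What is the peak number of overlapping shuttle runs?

3

Sweep the timeline, counting +1 at each start and −1 at each end (ends before starts at a tie):
t=3 start A → 1
t=5 start B → 2
t=6 end A → 1
t=6 start D → 2
t=7 start C → 3
t=8 end B → 2
t=8 end D → 1
t=8 start G → 2
t=9 end C → 1
t=9 start E → 2
t=11 end G → 1
t=12 end E → 0
t=15 start F → 1
t=18 end F → 0
Peak is 3, at t=7 (B, C, D).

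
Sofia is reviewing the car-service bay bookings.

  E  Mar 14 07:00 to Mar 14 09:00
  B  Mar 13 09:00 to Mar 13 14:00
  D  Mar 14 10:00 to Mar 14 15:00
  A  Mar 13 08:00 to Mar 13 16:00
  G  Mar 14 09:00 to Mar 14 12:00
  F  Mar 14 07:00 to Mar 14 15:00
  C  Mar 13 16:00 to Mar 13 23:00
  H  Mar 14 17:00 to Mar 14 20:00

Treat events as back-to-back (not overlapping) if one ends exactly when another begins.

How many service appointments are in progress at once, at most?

3

Sweep the timeline, counting +1 at each start and −1 at each end (ends before starts at a tie):
Mar 13 08:00 start A → 1
Mar 13 09:00 start B → 2
Mar 13 14:00 end B → 1
Mar 13 16:00 end A → 0
Mar 13 16:00 start C → 1
Mar 13 23:00 end C → 0
Mar 14 07:00 start E → 1
Mar 14 07:00 start F → 2
Mar 14 09:00 end E → 1
Mar 14 09:00 start G → 2
Mar 14 10:00 start D → 3
Mar 14 12:00 end G → 2
Mar 14 15:00 end D → 1
Mar 14 15:00 end F → 0
Mar 14 17:00 start H → 1
Mar 14 20:00 end H → 0
Peak is 3, at Mar 14 10:00 (D, F, G).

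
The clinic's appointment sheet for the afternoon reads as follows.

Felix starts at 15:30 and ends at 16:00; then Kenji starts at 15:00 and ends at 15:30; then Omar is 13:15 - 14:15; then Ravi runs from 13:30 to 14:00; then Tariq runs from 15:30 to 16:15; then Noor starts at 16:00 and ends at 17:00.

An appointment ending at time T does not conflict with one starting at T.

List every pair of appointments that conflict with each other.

Sorted by start: Omar, Ravi, Kenji, Felix, Tariq, Noor.
Ravi starts before Omar ends → Omar and Ravi overlap.
Kenji starts after Omar ends; Omar is clear from here.
Kenji starts after Ravi ends; Ravi is clear from here.
Felix starts exactly when Kenji ends (back-to-back, no overlap); Kenji is clear from here.
Tariq starts before Felix ends → Felix and Tariq overlap.
Noor starts exactly when Felix ends (back-to-back, no overlap).
Noor starts before Tariq ends → Tariq and Noor overlap.

Felix & Tariq, Noor & Tariq, Omar & Ravi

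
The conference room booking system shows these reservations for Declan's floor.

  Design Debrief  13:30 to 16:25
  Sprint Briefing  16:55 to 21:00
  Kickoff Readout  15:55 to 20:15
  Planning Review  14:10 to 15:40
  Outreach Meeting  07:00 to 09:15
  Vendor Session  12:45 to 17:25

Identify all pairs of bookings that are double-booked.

Two intervals overlap when each starts before the other ends.
Sorted by start: Outreach Meeting, Vendor Session, Design Debrief, Planning Review, Kickoff Readout, Sprint Briefing.
Vendor Session starts after Outreach Meeting ends; Outreach Meeting is clear from here.
Design Debrief starts before Vendor Session ends → Vendor Session and Design Debrief overlap.
Planning Review starts before Vendor Session ends → Vendor Session and Planning Review overlap.
Kickoff Readout starts before Vendor Session ends → Vendor Session and Kickoff Readout overlap.
Sprint Briefing starts before Vendor Session ends → Vendor Session and Sprint Briefing overlap.
Planning Review starts before Design Debrief ends → Design Debrief and Planning Review overlap.
Kickoff Readout starts before Design Debrief ends → Design Debrief and Kickoff Readout overlap.
Sprint Briefing starts after Design Debrief ends.
Kickoff Readout starts after Planning Review ends; Planning Review is clear from here.
Sprint Briefing starts before Kickoff Readout ends → Kickoff Readout and Sprint Briefing overlap.

Design Debrief & Kickoff Readout, Design Debrief & Planning Review, Design Debrief & Vendor Session, Kickoff Readout & Sprint Briefing, Kickoff Readout & Vendor Session, Planning Review & Vendor Session, Sprint Briefing & Vendor Session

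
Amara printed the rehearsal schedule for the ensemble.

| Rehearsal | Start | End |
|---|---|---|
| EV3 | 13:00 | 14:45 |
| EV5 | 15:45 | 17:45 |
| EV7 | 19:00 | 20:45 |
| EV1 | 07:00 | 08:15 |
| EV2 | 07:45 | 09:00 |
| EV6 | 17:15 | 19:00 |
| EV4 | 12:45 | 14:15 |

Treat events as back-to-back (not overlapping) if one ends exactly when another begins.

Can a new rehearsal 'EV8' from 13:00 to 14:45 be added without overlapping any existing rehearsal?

No — it overlaps EV3, EV4

EV1: ends 08:15 at or before EV8 starts 13:00 → clear.
EV2: ends 09:00 at or before EV8 starts 13:00 → clear.
EV4: starts 12:45 before EV8 ends 14:45, and ends 14:15 after EV8 starts 13:00 → overlap.
EV3: starts 13:00 before EV8 ends 14:45, and ends 14:45 after EV8 starts 13:00 → overlap.
EV5: starts 15:45 at or after EV8 ends 14:45 → clear.
EV6: starts 17:15 at or after EV8 ends 14:45 → clear.
EV7: starts 19:00 at or after EV8 ends 14:45 → clear.
EV8 overlaps EV3, EV4.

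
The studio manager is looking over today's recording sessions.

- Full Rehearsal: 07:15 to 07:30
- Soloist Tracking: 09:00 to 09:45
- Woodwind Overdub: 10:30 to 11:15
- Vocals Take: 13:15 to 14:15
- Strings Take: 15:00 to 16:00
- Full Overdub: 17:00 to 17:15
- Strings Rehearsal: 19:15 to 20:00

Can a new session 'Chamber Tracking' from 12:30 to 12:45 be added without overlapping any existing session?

Full Rehearsal: ends 07:30 at or before Chamber Tracking starts 12:30 → clear.
Soloist Tracking: ends 09:45 at or before Chamber Tracking starts 12:30 → clear.
Woodwind Overdub: ends 11:15 at or before Chamber Tracking starts 12:30 → clear.
Vocals Take: starts 13:15 at or after Chamber Tracking ends 12:45 → clear.
Strings Take: starts 15:00 at or after Chamber Tracking ends 12:45 → clear.
Full Overdub: starts 17:00 at or after Chamber Tracking ends 12:45 → clear.
Strings Rehearsal: starts 19:15 at or after Chamber Tracking ends 12:45 → clear.

Yes — the slot is free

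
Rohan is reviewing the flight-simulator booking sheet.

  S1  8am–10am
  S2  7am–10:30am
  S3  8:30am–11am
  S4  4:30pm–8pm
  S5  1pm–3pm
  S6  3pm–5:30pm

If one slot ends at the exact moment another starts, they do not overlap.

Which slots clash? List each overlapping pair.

S1 & S2, S1 & S3, S2 & S3, S4 & S6

Sorted by start: S2, S1, S3, S5, S6, S4.
S1 starts before S2 ends → S2 and S1 overlap.
S3 starts before S2 ends → S2 and S3 overlap.
S5 starts after S2 ends, so nothing later overlaps S2 either.
S3 starts before S1 ends → S1 and S3 overlap.
S5 starts after S1 ends, so nothing later overlaps S1 either.
S5 starts after S3 ends, so nothing later overlaps S3 either.
S6 starts exactly when S5 ends (back-to-back, no overlap), so nothing later overlaps S5 either.
S4 starts before S6 ends → S6 and S4 overlap.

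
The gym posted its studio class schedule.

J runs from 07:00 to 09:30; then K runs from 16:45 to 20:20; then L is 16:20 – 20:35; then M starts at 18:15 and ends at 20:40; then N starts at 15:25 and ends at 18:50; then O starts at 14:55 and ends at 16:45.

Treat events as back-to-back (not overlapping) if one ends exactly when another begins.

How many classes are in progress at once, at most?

4

Walk through starts and ends in time order (an end at T is processed before a start at T):
07:00 start J → 1
09:30 end J → 0
14:55 start O → 1
15:25 start N → 2
16:20 start L → 3
16:45 end O → 2
16:45 start K → 3
18:15 start M → 4
18:50 end N → 3
20:20 end K → 2
20:35 end L → 1
20:40 end M → 0
Peak is 4, at 18:15 (K, L, M, N).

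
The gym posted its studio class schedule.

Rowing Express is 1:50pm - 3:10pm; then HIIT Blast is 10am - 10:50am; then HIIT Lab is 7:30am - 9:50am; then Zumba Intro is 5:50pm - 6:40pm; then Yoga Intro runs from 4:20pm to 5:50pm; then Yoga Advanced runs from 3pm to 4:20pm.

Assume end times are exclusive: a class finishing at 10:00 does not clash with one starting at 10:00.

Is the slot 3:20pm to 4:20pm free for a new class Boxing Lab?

HIIT Lab: ends 9:50am at or before Boxing Lab starts 3:20pm → clear.
HIIT Blast: ends 10:50am at or before Boxing Lab starts 3:20pm → clear.
Rowing Express: ends 3:10pm at or before Boxing Lab starts 3:20pm → clear.
Yoga Advanced: starts 3pm before Boxing Lab ends 4:20pm, and ends 4:20pm after Boxing Lab starts 3:20pm → overlap.
Yoga Intro: starts 4:20pm at or after Boxing Lab ends 4:20pm → clear.
Zumba Intro: starts 5:50pm at or after Boxing Lab ends 4:20pm → clear.
Boxing Lab overlaps Yoga Advanced.

No — it overlaps Yoga Advanced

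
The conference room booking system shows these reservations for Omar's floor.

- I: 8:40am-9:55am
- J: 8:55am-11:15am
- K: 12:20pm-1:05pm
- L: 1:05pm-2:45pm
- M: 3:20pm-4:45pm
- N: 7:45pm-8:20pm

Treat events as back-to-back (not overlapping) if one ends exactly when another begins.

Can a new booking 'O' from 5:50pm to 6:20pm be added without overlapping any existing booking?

Yes — the slot is free

I: ends 9:55am at or before O starts 5:50pm → clear.
J: ends 11:15am at or before O starts 5:50pm → clear.
K: ends 1:05pm at or before O starts 5:50pm → clear.
L: ends 2:45pm at or before O starts 5:50pm → clear.
M: ends 4:45pm at or before O starts 5:50pm → clear.
N: starts 7:45pm at or after O ends 6:20pm → clear.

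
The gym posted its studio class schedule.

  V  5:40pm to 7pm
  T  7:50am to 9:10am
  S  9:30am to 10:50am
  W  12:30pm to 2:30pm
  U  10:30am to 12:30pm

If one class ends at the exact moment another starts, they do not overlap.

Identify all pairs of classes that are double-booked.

S & U

Sorted by start: T, S, U, W, V.
S starts after T ends, so nothing later overlaps T either.
U starts before S ends → S and U overlap.
W starts after S ends, so nothing later overlaps S either.
W starts exactly when U ends (back-to-back, no overlap), so nothing later overlaps U either.
V starts after W ends.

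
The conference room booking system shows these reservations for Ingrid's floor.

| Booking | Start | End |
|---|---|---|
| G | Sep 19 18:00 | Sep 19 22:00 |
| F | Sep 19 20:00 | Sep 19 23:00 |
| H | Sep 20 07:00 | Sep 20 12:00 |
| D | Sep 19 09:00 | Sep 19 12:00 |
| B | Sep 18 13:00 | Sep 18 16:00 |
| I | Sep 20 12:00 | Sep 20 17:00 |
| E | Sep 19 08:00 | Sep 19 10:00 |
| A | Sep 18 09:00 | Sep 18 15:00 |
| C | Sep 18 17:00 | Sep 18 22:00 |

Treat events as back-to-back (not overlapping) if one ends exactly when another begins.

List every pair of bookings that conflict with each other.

A & B, D & E, F & G

Sorted by start: A, B, C, E, D, G, F, H, I.
B starts before A ends → A and B overlap.
C starts after A ends — done with A.
C starts after B ends — done with B.
E starts after C ends — done with C.
D starts before E ends → E and D overlap.
G starts after E ends — done with E.
G starts after D ends — done with D.
F starts before G ends → G and F overlap.
H starts after G ends — done with G.
H starts after F ends — done with F.
I starts exactly when H ends (back-to-back, no overlap).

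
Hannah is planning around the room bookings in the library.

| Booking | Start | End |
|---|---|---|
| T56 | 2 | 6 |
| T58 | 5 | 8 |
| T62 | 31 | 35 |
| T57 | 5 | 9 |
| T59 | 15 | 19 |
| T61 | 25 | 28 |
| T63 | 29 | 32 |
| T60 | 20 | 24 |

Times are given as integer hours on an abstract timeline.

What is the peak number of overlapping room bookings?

3

Sort all start/end points and keep a running count:
2 start T56 → 1
5 start T57 → 2
5 start T58 → 3
6 end T56 → 2
8 end T58 → 1
9 end T57 → 0
15 start T59 → 1
19 end T59 → 0
20 start T60 → 1
24 end T60 → 0
25 start T61 → 1
28 end T61 → 0
29 start T63 → 1
31 start T62 → 2
32 end T63 → 1
35 end T62 → 0
Peak is 3, at 5 (T56, T57, T58).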